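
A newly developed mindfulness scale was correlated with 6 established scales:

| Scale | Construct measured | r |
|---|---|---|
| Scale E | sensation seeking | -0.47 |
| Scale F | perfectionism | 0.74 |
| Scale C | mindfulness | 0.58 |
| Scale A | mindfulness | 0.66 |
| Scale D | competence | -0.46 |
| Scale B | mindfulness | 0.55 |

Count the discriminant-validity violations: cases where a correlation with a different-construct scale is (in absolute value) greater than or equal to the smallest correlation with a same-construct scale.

1

Convergent (same construct = mindfulness): Scale C, Scale A, Scale B.
Smallest convergent = 0.55. Discriminant |r|: 0.47, 0.74, 0.46; count ≥ 0.55 → 1.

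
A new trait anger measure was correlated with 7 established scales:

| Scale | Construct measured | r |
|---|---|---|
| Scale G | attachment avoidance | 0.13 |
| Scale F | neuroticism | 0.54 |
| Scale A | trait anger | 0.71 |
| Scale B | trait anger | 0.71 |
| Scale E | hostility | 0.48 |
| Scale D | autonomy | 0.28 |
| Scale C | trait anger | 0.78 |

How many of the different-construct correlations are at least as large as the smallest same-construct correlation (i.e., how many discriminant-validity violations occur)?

Convergent (same construct = trait anger): Scale A, Scale B, Scale C.
Smallest convergent = 0.71. Discriminant values: 0.13, 0.54, 0.48, 0.28; count ≥ 0.71 → 0.

0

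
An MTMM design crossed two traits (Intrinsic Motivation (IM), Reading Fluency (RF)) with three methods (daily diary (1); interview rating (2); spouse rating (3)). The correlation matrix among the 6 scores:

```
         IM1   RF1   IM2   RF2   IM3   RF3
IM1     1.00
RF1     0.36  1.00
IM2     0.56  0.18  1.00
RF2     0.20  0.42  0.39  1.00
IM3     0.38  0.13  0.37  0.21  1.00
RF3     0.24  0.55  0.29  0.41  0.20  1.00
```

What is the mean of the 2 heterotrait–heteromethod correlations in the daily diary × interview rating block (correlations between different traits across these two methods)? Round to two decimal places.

0.19

HTHM values (method 1 × method 2): 0.20, 0.18; mean = 0.38/2 = 0.19.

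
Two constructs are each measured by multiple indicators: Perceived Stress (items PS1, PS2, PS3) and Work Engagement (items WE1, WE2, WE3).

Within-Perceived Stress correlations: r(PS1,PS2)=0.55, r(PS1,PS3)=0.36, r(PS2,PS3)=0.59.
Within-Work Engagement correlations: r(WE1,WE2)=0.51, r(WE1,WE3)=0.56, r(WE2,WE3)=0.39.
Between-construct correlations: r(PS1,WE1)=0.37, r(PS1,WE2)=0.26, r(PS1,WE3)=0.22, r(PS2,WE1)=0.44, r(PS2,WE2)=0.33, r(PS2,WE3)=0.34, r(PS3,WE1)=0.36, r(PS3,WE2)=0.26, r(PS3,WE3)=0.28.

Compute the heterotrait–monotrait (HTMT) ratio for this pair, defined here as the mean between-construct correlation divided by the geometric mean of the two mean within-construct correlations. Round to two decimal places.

Between-construct mean = 2.86/9 = 0.3178.
Mean within-PS = 1.50/3 = 0.5000; mean within-WE = 1.46/3 = 0.4867.
Geometric mean = √(0.5000 × 0.4867) = 0.4933.
HTMT = 0.3178 / 0.4933 = 0.64.

0.64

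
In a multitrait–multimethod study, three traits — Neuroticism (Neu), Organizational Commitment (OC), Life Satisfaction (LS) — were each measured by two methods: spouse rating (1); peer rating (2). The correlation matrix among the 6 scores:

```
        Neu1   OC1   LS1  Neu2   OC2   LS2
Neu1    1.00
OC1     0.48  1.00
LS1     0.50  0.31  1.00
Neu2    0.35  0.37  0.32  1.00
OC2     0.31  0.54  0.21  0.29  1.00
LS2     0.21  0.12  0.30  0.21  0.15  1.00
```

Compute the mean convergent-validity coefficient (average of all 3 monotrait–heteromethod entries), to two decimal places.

0.40

Convergent values: 0.35, 0.54, 0.30; mean = 1.19/3 = 0.40.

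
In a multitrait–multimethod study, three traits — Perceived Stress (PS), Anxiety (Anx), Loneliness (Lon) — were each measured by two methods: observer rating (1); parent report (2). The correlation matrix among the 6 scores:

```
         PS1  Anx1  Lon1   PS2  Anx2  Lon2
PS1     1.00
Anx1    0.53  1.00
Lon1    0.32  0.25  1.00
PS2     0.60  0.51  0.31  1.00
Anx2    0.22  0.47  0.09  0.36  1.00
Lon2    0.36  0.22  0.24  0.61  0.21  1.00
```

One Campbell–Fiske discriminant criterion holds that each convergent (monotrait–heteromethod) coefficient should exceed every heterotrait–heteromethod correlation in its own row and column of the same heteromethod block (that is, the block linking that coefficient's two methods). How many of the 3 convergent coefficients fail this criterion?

Convergent coefficients and their comparison sets:
PS (methods 1·2): 0.60 vs {0.22, 0.51, 0.36, 0.31} → pass.
Anx (methods 1·2): 0.47 vs {0.51, 0.22, 0.22, 0.09} → fail.
Lon (methods 1·2): 0.24 vs {0.31, 0.36, 0.09, 0.22} → fail.
2 of 3 fail.

2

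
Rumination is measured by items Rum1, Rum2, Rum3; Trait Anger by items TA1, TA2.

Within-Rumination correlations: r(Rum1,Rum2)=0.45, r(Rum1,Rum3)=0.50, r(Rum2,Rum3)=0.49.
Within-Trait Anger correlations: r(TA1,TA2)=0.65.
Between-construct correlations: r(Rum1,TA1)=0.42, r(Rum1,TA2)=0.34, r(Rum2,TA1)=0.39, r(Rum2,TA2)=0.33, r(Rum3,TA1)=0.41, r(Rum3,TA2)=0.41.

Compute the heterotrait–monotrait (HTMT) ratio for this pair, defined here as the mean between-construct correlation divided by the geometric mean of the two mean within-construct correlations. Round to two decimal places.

Mean heterotrait r = 2.30/6 = 0.3833.
Mean within-Rum = 1.44/3 = 0.4800; mean within-TA = 0.65/1 = 0.6500.
Geometric mean = √(0.4800 × 0.6500) = 0.5586.
HTMT = 0.3833 / 0.5586 = 0.69.

0.69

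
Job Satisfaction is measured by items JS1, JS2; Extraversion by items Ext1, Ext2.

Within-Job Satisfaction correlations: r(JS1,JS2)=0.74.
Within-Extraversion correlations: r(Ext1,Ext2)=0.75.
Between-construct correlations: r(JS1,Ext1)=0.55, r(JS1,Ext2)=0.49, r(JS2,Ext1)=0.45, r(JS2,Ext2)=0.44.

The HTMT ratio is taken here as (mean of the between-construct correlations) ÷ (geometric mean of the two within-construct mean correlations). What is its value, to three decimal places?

Between-construct mean = 1.93/4 = 0.4825.
Mean within-JS = 0.74/1 = 0.7400; mean within-Ext = 0.75/1 = 0.7500.
Geometric mean = √(0.7400 × 0.7500) = 0.7450.
HTMT = 0.4825 / 0.7450 = 0.648.

0.648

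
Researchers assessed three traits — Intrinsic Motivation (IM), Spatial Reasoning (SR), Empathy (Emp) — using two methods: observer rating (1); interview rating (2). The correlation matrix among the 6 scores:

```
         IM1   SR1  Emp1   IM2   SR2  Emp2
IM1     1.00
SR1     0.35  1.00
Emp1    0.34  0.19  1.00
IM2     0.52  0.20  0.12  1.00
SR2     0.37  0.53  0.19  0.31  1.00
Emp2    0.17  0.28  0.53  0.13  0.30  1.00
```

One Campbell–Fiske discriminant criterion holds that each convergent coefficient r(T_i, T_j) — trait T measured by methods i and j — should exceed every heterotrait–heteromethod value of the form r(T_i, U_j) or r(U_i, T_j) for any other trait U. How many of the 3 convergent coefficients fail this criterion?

0

Checking each validity diagonal entry against its comparison values:
IM (methods 1·2): 0.52 vs {0.37, 0.20, 0.17, 0.12} → pass.
SR (methods 1·2): 0.53 vs {0.20, 0.37, 0.28, 0.19} → pass.
Emp (methods 1·2): 0.53 vs {0.12, 0.17, 0.19, 0.28} → pass.
0 of 3 fail.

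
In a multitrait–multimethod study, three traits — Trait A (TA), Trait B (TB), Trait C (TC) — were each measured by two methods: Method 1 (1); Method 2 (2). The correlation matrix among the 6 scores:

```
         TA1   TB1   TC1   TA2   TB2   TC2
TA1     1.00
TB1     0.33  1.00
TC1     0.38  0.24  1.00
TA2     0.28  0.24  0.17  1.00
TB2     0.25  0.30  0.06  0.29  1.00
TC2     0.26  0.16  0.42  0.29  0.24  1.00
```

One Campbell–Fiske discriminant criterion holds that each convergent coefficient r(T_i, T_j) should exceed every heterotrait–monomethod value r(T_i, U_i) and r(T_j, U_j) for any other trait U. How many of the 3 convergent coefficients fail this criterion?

2

Checking each validity diagonal entry against its comparison values:
TA (methods 1·2): 0.28 vs {0.33, 0.29, 0.38, 0.29} → fail.
TB (methods 1·2): 0.30 vs {0.33, 0.29, 0.24, 0.24} → fail.
TC (methods 1·2): 0.42 vs {0.38, 0.29, 0.24, 0.24} → pass.
2 of 3 fail.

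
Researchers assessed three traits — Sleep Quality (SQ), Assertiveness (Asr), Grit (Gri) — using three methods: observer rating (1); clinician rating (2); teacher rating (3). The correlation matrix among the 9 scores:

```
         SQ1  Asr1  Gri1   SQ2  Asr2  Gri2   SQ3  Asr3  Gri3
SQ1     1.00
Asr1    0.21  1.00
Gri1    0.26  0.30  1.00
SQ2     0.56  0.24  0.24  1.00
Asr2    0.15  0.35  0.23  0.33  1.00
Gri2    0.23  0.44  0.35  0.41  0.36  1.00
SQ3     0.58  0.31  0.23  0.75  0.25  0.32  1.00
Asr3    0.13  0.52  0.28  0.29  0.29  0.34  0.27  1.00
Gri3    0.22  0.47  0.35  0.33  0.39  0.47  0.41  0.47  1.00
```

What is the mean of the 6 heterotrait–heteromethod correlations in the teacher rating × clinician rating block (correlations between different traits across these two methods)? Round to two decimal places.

HTHM values (method 3 × method 2): 0.25, 0.32, 0.29, 0.34, 0.33, 0.39; mean = 1.92/6 = 0.32.

0.32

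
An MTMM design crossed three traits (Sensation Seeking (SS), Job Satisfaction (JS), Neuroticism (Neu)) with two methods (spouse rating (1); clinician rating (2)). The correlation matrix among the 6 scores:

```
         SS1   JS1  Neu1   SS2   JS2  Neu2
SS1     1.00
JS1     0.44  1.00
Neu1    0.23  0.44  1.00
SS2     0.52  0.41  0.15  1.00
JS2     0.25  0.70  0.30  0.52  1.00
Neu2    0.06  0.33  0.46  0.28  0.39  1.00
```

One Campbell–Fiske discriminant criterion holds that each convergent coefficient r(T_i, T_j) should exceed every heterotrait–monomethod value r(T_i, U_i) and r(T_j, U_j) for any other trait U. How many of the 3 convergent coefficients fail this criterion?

1

Checking each validity diagonal entry against its comparison values:
SS (methods 1·2): 0.52 vs {0.44, 0.52, 0.23, 0.28} → fail.
JS (methods 1·2): 0.70 vs {0.44, 0.52, 0.44, 0.39} → pass.
Neu (methods 1·2): 0.46 vs {0.23, 0.28, 0.44, 0.39} → pass.
1 of 3 fail.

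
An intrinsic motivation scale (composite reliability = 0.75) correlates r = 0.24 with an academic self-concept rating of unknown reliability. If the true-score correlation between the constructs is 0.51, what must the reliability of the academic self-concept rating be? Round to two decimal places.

0.30

r_true = r_obs / √(r_xx · r_yy) ⇒ 0.51 = 0.24 / √(0.75 · r_yy).
√(0.75 · r_yy) = 0.24 / 0.51 = 0.4706; 0.75 · r_yy = 0.2215; r_yy = 0.2215 / 0.75 ≈ 0.30.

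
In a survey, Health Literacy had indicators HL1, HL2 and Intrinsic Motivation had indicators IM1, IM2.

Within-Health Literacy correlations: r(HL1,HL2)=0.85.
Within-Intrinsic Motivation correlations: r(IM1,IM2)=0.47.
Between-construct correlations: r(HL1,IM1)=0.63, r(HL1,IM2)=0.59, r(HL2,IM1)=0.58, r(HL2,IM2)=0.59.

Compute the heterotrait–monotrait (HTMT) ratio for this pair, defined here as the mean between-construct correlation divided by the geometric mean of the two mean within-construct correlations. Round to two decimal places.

0.95

Between-construct mean = 2.39/4 = 0.5975.
Mean within-HL = 0.85/1 = 0.8500; mean within-IM = 0.47/1 = 0.4700.
Geometric mean = √(0.8500 × 0.4700) = 0.6321.
HTMT = 0.5975 / 0.6321 = 0.95.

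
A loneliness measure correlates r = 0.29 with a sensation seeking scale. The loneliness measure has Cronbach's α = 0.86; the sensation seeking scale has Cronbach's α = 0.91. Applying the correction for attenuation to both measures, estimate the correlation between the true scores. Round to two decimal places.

r_true = r_obs / √(r_xx · r_yy) = 0.29 / √(0.86 × 0.91) = 0.29 / √0.7826 = 0.29 / 0.8846 ≈ 0.33.

0.33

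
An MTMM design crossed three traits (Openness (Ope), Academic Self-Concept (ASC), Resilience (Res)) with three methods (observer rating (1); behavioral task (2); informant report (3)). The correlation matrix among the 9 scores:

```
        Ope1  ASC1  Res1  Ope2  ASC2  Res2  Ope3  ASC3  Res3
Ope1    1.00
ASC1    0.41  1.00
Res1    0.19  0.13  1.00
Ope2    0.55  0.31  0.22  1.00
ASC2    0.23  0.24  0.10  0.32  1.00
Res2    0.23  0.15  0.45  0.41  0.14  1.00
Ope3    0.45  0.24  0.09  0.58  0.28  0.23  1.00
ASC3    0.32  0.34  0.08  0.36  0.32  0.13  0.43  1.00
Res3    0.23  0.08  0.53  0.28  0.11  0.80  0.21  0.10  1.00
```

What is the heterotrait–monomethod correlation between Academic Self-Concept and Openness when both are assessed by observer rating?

Different traits, same method: r(ASC1, Ope1) = 0.41.

0.41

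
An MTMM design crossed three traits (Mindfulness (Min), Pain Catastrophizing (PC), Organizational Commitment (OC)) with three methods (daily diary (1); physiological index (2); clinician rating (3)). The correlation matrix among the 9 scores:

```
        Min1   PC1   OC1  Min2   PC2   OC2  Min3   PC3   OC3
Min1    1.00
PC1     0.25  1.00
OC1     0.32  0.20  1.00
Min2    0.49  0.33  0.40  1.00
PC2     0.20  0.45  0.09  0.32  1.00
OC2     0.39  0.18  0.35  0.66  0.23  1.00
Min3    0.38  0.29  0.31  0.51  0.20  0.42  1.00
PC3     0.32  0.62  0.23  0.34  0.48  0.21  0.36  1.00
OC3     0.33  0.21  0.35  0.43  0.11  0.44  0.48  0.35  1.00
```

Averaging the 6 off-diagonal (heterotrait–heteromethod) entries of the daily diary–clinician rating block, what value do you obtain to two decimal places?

HTHM values (method 1 × method 3): 0.32, 0.33, 0.29, 0.21, 0.31, 0.23; mean = 1.69/6 = 0.28.

0.28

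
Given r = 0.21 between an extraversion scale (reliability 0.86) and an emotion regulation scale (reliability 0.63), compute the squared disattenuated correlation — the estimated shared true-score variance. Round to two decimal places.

Disattenuated r = 0.21 / √(0.86 × 0.63) = 0.21 / 0.7361 = 0.2853.
Shared true-score variance = 0.2853² = 0.0814 ≈ 0.08.

0.08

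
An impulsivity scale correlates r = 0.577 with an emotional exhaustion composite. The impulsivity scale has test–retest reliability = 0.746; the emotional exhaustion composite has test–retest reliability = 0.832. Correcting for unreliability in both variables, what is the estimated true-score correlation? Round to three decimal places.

r_true = r_obs / √(r_xx · r_yy) = 0.577 / √(0.746 × 0.832) = 0.577 / √0.620672 = 0.577 / 0.7878 ≈ 0.732.

0.732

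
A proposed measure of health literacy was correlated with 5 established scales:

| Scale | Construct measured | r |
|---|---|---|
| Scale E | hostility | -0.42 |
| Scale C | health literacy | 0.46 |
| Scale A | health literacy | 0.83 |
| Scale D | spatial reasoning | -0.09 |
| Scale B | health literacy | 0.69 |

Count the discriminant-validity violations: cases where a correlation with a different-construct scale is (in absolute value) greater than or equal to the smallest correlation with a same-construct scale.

0

Convergent (same construct = health literacy): Scale C, Scale A, Scale B.
Smallest convergent = 0.46. Discriminant |r|: 0.42, 0.09; count ≥ 0.46 → 0.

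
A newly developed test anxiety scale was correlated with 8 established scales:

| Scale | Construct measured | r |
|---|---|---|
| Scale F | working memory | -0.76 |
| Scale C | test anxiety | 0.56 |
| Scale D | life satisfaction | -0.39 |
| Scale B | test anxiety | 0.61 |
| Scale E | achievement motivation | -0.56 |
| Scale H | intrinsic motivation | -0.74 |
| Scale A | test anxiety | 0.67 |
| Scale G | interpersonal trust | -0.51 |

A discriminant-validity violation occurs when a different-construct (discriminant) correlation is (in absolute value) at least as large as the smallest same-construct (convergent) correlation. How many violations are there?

3

Convergent (same construct = test anxiety): Scale C, Scale B, Scale A.
Smallest convergent = 0.56. Discriminant |r|: 0.76, 0.39, 0.56, 0.74, 0.51; count ≥ 0.56 → 3.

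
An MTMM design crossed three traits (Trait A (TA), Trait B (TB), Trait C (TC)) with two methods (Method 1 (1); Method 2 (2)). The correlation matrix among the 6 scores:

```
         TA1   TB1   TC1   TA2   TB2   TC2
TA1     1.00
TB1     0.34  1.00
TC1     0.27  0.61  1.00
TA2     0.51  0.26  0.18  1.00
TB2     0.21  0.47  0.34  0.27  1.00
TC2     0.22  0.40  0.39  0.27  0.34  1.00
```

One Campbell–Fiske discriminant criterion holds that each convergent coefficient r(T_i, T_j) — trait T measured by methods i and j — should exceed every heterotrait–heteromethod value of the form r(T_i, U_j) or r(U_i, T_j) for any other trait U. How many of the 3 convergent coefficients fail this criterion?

Checking each validity diagonal entry against its comparison values:
TA (methods 1·2): 0.51 vs {0.21, 0.26, 0.22, 0.18} → pass.
TB (methods 1·2): 0.47 vs {0.26, 0.21, 0.40, 0.34} → pass.
TC (methods 1·2): 0.39 vs {0.18, 0.22, 0.34, 0.40} → fail.
1 of 3 fail.

1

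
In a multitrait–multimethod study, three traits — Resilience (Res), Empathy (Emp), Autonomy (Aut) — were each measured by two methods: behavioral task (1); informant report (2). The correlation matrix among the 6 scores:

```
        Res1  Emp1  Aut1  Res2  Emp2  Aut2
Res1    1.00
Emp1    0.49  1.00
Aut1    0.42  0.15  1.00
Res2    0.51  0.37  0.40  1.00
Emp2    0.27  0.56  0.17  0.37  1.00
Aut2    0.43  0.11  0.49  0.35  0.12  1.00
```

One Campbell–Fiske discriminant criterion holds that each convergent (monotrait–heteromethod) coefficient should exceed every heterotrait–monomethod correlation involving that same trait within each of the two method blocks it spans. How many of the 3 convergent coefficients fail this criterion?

Convergent coefficients and their comparison sets:
Res (methods 1·2): 0.51 vs {0.49, 0.37, 0.42, 0.35} → pass.
Emp (methods 1·2): 0.56 vs {0.49, 0.37, 0.15, 0.12} → pass.
Aut (methods 1·2): 0.49 vs {0.42, 0.35, 0.15, 0.12} → pass.
0 of 3 fail.

0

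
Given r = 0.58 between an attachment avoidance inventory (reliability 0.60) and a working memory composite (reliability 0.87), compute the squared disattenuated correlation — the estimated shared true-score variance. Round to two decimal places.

0.64

Disattenuated r = 0.58 / √(0.60 × 0.87) = 0.58 / 0.7225 = 0.8028.
Shared true-score variance = 0.8028² = 0.6445 ≈ 0.64.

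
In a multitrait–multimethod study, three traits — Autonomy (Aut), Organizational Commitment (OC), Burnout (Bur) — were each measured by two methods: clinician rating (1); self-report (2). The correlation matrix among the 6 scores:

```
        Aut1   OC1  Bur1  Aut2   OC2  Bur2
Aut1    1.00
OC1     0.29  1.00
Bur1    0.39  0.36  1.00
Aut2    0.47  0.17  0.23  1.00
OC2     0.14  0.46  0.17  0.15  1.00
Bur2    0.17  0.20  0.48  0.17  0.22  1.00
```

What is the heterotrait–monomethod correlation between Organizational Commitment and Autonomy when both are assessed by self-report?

0.15

Different traits, same method: r(OC2, Aut2) = 0.15.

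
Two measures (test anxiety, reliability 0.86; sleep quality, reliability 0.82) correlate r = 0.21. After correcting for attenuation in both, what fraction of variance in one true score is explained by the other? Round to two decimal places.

0.06

Disattenuated r = 0.21 / √(0.86 × 0.82) = 0.21 / 0.8398 = 0.2501.
Shared true-score variance = 0.2501² = 0.0626 ≈ 0.06.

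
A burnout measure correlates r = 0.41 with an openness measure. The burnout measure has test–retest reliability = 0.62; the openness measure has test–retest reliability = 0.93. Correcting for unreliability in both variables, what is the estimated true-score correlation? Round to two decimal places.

r_true = r_obs / √(r_xx · r_yy) = 0.41 / √(0.62 × 0.93) = 0.41 / √0.5766 = 0.41 / 0.7593 ≈ 0.54.

0.54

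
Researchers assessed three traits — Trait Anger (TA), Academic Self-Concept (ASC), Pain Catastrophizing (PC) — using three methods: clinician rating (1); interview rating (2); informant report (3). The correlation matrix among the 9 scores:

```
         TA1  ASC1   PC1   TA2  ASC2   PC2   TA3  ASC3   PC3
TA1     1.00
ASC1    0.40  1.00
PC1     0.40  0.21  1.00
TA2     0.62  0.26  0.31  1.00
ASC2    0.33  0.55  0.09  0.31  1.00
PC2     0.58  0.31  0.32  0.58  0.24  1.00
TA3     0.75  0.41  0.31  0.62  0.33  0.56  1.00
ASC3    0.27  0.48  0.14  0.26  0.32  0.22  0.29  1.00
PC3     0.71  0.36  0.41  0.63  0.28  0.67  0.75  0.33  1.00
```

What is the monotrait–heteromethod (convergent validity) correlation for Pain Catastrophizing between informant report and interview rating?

Same trait (PC), different methods: r(PC3, PC2) = 0.67.

0.67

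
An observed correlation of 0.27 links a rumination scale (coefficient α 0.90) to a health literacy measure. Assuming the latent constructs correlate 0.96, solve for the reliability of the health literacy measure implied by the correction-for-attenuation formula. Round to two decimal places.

r_true = r_obs / √(r_xx · r_yy) ⇒ 0.96 = 0.27 / √(0.90 · r_yy).
√(0.90 · r_yy) = 0.27 / 0.96 = 0.2813; 0.90 · r_yy = 0.0791; r_yy = 0.0791 / 0.90 ≈ 0.09.

0.09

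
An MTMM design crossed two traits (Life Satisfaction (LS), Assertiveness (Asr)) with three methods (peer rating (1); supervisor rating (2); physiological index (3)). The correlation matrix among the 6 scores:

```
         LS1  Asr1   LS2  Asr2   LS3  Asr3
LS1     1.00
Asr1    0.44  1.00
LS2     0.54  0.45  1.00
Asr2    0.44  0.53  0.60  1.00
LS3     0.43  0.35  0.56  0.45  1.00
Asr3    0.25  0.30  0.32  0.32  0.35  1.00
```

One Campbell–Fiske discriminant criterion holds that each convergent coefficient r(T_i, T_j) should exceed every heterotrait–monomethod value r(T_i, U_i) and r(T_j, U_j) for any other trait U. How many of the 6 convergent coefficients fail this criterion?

6

Convergent coefficients and their comparison sets:
LS (methods 1·2): 0.54 vs {0.44, 0.60} → fail.
LS (methods 1·3): 0.43 vs {0.44, 0.35} → fail.
LS (methods 2·3): 0.56 vs {0.60, 0.35} → fail.
Asr (methods 1·2): 0.53 vs {0.44, 0.60} → fail.
Asr (methods 1·3): 0.30 vs {0.44, 0.35} → fail.
Asr (methods 2·3): 0.32 vs {0.60, 0.35} → fail.
6 of 6 fail.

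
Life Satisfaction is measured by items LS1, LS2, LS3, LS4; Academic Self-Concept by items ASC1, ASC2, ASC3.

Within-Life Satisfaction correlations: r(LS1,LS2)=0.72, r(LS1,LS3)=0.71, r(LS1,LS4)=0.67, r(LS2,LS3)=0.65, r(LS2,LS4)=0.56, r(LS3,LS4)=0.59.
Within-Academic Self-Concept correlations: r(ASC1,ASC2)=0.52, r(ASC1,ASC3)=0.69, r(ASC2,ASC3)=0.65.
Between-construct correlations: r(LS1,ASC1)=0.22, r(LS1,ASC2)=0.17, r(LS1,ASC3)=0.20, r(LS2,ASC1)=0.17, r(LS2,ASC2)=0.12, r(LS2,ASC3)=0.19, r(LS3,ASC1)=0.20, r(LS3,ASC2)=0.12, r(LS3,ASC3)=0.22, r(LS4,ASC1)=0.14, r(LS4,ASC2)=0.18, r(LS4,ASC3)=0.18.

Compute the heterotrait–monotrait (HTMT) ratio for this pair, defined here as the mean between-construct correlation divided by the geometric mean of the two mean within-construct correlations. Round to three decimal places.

Between-construct mean = 2.11/12 = 0.1758.
Mean within-LS = 3.90/6 = 0.6500; mean within-ASC = 1.86/3 = 0.6200.
Geometric mean = √(0.6500 × 0.6200) = 0.6348.
HTMT = 0.1758 / 0.6348 = 0.277.

0.277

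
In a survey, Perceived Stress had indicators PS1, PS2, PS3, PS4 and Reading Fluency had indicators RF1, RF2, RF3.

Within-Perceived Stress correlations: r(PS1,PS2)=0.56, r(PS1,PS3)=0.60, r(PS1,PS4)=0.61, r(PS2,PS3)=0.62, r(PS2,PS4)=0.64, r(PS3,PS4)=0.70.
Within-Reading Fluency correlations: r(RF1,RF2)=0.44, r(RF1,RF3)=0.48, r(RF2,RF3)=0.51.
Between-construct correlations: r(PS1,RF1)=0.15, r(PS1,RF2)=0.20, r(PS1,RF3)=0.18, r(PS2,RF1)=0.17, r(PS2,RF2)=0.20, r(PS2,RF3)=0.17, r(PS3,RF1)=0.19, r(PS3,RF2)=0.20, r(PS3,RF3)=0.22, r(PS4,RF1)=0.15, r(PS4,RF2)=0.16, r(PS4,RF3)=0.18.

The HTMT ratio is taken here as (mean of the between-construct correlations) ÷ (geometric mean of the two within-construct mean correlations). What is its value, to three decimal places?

0.332

Mean between = 2.17/12 = 0.1808.
Mean within-PS = 3.73/6 = 0.6217; mean within-RF = 1.43/3 = 0.4767.
Geometric mean = √(0.6217 × 0.4767) = 0.5444.
HTMT = 0.1808 / 0.5444 = 0.332.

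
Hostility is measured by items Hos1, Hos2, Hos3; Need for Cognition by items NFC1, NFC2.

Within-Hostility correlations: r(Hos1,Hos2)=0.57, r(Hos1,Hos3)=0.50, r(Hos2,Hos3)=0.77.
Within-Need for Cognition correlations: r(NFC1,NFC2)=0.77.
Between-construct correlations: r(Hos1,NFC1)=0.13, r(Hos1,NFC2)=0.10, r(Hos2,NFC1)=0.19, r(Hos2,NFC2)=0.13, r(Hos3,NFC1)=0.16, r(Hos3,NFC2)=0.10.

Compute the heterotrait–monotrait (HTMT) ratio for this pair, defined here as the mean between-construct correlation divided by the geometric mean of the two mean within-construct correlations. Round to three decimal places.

Mean between = 0.81/6 = 0.1350.
Mean within-Hos = 1.84/3 = 0.6133; mean within-NFC = 0.77/1 = 0.7700.
Geometric mean = √(0.6133 × 0.7700) = 0.6872.
HTMT = 0.1350 / 0.6872 = 0.196.

0.196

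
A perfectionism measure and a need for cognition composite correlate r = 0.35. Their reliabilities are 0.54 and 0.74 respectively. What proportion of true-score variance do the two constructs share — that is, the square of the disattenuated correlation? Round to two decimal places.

0.31

Disattenuated r = 0.35 / √(0.54 × 0.74) = 0.35 / 0.6321 = 0.5537.
Shared true-score variance = 0.5537² = 0.3066 ≈ 0.31.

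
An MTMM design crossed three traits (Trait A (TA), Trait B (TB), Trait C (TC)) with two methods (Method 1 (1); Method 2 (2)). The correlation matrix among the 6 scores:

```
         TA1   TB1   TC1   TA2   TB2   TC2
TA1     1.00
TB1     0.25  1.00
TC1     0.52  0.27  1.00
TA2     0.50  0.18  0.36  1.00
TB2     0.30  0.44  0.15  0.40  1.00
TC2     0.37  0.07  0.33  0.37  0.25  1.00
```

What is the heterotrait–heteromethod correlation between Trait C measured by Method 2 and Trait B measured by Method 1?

0.07

Different traits and methods: r(TC2, TB1) = 0.07.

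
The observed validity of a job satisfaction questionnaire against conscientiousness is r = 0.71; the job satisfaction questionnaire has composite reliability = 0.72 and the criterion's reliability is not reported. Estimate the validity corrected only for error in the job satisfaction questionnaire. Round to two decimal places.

0.84

Single correction: r_c = r_obs / √r_xx = 0.71 / √0.72 = 0.71 / 0.8485 ≈ 0.84.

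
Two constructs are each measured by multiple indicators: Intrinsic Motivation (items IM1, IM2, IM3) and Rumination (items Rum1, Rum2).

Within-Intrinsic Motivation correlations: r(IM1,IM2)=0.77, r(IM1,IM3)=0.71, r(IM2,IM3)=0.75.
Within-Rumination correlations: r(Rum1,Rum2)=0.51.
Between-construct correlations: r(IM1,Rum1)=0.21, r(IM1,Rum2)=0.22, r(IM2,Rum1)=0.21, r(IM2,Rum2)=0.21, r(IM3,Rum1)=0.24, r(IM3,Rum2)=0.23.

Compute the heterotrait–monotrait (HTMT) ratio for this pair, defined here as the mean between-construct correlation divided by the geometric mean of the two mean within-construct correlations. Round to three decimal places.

0.357

Between-construct mean = 1.32/6 = 0.2200.
Mean within-IM = 2.23/3 = 0.7433; mean within-Rum = 0.51/1 = 0.5100.
Geometric mean = √(0.7433 × 0.5100) = 0.6157.
HTMT = 0.2200 / 0.6157 = 0.357.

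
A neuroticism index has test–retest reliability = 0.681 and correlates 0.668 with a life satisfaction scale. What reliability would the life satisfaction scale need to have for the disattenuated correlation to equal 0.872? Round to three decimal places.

0.862

r_true = r_obs / √(r_xx · r_yy) ⇒ 0.872 = 0.668 / √(0.681 · r_yy).
√(0.681 · r_yy) = 0.668 / 0.872 = 0.7661; 0.681 · r_yy = 0.5869; r_yy = 0.5869 / 0.681 ≈ 0.862.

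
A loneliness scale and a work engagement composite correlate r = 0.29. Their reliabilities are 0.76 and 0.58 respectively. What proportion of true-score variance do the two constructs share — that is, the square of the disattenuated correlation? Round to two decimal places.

0.19

Disattenuated r = 0.29 / √(0.76 × 0.58) = 0.29 / 0.6639 = 0.4368.
Shared true-score variance = 0.4368² = 0.1908 ≈ 0.19.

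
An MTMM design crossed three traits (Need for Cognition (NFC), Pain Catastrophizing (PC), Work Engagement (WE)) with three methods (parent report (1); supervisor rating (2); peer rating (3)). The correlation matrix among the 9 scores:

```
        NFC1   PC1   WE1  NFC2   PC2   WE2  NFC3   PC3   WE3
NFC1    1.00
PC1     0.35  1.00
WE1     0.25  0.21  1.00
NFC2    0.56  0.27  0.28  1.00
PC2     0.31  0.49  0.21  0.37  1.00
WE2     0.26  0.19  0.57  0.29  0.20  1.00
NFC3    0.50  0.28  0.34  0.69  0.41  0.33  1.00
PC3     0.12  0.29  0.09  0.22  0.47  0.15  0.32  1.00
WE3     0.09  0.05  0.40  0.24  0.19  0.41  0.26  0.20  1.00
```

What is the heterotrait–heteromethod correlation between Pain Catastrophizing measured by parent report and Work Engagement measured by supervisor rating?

Different traits and methods: r(PC1, WE2) = 0.19.

0.19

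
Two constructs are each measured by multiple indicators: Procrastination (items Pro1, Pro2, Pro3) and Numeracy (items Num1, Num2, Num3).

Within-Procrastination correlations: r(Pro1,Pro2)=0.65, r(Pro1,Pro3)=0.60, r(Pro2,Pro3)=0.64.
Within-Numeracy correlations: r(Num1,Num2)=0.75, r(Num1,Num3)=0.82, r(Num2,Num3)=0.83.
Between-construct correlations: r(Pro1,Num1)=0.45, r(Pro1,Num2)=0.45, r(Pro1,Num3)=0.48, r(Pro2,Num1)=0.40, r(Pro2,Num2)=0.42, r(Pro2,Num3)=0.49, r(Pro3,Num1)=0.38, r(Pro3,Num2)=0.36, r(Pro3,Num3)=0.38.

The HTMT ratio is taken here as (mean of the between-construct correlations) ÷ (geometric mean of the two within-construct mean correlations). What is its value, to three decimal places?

Mean heterotrait r = 3.81/9 = 0.4233.
Mean within-Pro = 1.89/3 = 0.6300; mean within-Num = 2.40/3 = 0.8000.
Geometric mean = √(0.6300 × 0.8000) = 0.7099.
HTMT = 0.4233 / 0.7099 = 0.596.

0.596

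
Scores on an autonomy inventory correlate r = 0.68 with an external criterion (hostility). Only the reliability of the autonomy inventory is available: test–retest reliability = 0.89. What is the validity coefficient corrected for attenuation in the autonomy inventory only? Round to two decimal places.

Single correction: r_c = r_obs / √r_xx = 0.68 / √0.89 = 0.68 / 0.9434 ≈ 0.72.

0.72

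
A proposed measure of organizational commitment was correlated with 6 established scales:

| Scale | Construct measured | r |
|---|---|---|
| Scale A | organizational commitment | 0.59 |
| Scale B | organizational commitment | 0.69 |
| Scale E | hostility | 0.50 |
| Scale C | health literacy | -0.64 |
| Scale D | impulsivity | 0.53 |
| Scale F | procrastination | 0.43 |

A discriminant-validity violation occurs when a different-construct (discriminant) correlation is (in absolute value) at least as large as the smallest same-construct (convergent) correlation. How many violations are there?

Convergent (same construct = organizational commitment): Scale A, Scale B.
Smallest convergent = 0.59. Discriminant |r|: 0.50, 0.64, 0.53, 0.43; count ≥ 0.59 → 1.

1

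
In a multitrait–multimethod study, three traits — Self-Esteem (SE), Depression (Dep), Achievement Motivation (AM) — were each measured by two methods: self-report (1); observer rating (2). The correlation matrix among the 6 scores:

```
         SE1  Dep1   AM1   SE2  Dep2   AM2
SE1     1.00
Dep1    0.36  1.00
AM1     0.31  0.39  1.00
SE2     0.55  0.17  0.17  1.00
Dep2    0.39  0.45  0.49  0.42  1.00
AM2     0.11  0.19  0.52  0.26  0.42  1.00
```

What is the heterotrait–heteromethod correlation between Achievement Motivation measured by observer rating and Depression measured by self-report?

Different traits and methods: r(AM2, Dep1) = 0.19.

0.19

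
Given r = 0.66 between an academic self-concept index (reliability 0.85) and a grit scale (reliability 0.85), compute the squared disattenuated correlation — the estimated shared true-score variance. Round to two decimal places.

Disattenuated r = 0.66 / √(0.85 × 0.85) = 0.66 / 0.8500 = 0.7765.
Shared true-score variance = 0.7765² = 0.6030 ≈ 0.60.

0.60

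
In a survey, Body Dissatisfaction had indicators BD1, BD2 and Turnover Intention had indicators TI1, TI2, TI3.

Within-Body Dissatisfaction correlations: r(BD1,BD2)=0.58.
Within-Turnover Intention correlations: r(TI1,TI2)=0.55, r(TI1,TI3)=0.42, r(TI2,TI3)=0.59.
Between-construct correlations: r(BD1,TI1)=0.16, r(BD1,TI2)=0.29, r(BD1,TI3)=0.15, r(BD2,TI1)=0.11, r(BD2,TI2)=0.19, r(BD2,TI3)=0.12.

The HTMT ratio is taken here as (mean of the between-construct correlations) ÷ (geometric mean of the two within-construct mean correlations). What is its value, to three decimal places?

Between-construct mean = 1.02/6 = 0.1700.
Mean within-BD = 0.58/1 = 0.5800; mean within-TI = 1.56/3 = 0.5200.
Geometric mean = √(0.5800 × 0.5200) = 0.5492.
HTMT = 0.1700 / 0.5492 = 0.310.

0.310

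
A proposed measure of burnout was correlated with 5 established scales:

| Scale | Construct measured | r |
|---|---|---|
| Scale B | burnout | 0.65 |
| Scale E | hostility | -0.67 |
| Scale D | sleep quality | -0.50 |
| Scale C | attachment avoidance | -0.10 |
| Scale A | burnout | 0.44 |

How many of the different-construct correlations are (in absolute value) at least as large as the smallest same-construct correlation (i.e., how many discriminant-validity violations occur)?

2

Convergent (same construct = burnout): Scale B, Scale A.
Smallest convergent = 0.44. Discriminant |r|: 0.67, 0.50, 0.10; count ≥ 0.44 → 2.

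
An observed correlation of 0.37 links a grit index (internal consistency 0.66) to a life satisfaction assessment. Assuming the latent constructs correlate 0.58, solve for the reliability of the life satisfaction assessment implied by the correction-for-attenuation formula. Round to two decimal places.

r_true = r_obs / √(r_xx · r_yy) ⇒ 0.58 = 0.37 / √(0.66 · r_yy).
√(0.66 · r_yy) = 0.37 / 0.58 = 0.6379; 0.66 · r_yy = 0.4069; r_yy = 0.4069 / 0.66 ≈ 0.62.

0.62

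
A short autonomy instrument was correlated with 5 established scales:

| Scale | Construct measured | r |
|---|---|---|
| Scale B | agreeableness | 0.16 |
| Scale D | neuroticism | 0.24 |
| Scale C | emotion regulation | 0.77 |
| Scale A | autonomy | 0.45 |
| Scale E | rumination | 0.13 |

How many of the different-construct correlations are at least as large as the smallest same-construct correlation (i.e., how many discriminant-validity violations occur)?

1

Convergent (same construct = autonomy): Scale A.
Smallest convergent = 0.45. Discriminant values: 0.16, 0.24, 0.77, 0.13; count ≥ 0.45 → 1.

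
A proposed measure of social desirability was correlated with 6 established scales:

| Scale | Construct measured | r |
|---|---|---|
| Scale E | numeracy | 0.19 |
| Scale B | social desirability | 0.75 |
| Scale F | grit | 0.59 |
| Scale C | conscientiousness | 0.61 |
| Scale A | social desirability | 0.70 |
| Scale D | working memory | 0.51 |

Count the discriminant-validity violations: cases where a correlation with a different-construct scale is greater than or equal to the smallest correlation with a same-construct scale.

Convergent (same construct = social desirability): Scale B, Scale A.
Smallest convergent = 0.70. Discriminant values: 0.19, 0.59, 0.61, 0.51; count ≥ 0.70 → 0.

0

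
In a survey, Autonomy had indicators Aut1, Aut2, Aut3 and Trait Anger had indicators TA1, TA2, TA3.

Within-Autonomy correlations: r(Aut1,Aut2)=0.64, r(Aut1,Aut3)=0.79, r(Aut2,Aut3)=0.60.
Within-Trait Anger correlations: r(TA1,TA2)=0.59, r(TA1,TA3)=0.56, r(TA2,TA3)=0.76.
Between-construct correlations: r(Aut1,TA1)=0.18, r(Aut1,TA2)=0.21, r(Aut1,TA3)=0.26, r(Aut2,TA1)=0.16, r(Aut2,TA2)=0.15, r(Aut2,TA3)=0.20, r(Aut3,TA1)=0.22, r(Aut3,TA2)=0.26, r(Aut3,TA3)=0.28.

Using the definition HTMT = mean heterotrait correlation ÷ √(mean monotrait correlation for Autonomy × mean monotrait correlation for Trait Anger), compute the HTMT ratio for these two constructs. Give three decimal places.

0.325

Between-construct mean = 1.92/9 = 0.2133.
Mean within-Aut = 2.03/3 = 0.6767; mean within-TA = 1.91/3 = 0.6367.
Geometric mean = √(0.6767 × 0.6367) = 0.6564.
HTMT = 0.2133 / 0.6564 = 0.325.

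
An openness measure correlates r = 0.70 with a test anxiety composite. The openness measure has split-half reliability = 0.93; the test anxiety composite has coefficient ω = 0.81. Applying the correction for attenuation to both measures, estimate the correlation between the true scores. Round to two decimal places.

0.81

r_true = r_obs / √(r_xx · r_yy) = 0.70 / √(0.93 × 0.81) = 0.70 / √0.7533 = 0.70 / 0.8679 ≈ 0.81.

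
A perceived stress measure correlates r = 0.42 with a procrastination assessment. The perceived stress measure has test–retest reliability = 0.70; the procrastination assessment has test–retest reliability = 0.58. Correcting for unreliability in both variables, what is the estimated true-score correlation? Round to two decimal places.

0.66

r_true = r_obs / √(r_xx · r_yy) = 0.42 / √(0.70 × 0.58) = 0.42 / √0.4060 = 0.42 / 0.6372 ≈ 0.66.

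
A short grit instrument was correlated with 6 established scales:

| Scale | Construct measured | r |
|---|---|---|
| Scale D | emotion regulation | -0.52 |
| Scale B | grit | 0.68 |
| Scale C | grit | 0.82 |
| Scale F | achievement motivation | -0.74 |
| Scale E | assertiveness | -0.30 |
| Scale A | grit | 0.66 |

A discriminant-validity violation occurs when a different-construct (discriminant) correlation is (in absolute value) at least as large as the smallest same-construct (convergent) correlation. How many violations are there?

Convergent (same construct = grit): Scale B, Scale C, Scale A.
Smallest convergent = 0.66. Discriminant |r|: 0.52, 0.74, 0.30; count ≥ 0.66 → 1.

1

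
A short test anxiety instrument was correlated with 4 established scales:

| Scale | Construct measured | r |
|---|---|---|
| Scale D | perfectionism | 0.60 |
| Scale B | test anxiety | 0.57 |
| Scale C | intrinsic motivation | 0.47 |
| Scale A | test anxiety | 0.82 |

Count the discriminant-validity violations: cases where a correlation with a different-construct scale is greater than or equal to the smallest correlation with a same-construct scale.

1

Convergent (same construct = test anxiety): Scale B, Scale A.
Smallest convergent = 0.57. Discriminant values: 0.60, 0.47; count ≥ 0.57 → 1.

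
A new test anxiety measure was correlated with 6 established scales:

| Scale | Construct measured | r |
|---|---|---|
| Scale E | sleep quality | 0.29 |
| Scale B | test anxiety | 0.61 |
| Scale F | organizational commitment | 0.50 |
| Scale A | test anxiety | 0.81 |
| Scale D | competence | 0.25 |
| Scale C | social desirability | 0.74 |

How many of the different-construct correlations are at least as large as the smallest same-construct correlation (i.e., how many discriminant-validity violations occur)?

1

Convergent (same construct = test anxiety): Scale B, Scale A.
Smallest convergent = 0.61. Discriminant values: 0.29, 0.50, 0.25, 0.74; count ≥ 0.61 → 1.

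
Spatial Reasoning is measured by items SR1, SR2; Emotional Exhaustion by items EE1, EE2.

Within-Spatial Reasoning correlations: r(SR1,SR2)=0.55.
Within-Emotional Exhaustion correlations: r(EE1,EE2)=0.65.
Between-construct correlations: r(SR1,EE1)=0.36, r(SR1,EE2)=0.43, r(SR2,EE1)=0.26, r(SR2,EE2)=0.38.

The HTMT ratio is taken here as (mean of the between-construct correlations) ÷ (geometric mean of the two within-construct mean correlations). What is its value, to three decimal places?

0.598

Mean between = 1.43/4 = 0.3575.
Mean within-SR = 0.55/1 = 0.5500; mean within-EE = 0.65/1 = 0.6500.
Geometric mean = √(0.5500 × 0.6500) = 0.5979.
HTMT = 0.3575 / 0.5979 = 0.598.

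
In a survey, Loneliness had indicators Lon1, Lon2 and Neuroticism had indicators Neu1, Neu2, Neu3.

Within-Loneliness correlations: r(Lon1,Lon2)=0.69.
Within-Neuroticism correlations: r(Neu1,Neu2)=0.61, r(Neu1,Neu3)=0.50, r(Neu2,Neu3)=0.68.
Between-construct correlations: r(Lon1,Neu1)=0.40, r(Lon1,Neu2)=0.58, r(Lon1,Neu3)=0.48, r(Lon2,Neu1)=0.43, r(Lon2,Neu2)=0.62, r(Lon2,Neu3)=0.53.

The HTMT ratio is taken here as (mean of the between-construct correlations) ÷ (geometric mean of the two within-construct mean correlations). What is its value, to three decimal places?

0.790

Mean heterotrait r = 3.04/6 = 0.5067.
Mean within-Lon = 0.69/1 = 0.6900; mean within-Neu = 1.79/3 = 0.5967.
Geometric mean = √(0.6900 × 0.5967) = 0.6417.
HTMT = 0.5067 / 0.6417 = 0.790.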